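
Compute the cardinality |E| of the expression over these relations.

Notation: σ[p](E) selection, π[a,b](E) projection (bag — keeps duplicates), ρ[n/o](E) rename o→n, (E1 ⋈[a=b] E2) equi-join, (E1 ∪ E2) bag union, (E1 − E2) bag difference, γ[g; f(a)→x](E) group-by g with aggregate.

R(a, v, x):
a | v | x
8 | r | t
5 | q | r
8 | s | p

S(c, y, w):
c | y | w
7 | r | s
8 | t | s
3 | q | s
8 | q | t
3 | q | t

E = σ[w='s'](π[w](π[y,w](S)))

Subexpression sizes:
  S → 5
  π[y,w](S) → 5
  π[w](π[y,w](S)) → 5
  σ[w='s'](π[w](π[y,w](S))) → 3

|E| = 3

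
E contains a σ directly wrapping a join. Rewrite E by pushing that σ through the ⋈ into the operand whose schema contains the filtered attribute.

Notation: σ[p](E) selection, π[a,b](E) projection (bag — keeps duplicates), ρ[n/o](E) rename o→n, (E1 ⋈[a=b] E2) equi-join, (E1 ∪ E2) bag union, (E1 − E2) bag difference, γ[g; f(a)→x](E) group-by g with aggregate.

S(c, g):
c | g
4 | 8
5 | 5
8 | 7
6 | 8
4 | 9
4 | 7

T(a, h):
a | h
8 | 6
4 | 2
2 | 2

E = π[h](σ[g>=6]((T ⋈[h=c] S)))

σ filters on g, owned by the right side.
E' = π[h]((T ⋈[h=c] σ[g>=6](S)))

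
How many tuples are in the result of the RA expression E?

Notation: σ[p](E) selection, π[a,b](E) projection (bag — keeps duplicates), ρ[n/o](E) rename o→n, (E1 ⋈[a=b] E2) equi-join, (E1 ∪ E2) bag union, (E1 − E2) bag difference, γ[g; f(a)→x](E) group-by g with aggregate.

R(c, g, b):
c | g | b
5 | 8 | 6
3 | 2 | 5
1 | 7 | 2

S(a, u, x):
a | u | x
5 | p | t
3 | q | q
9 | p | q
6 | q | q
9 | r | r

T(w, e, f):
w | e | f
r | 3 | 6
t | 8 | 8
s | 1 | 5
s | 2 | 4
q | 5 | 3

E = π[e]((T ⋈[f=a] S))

Stepwise |·|:
  T → 5
  S → 5
  (T ⋈[f=a] S) → 3
  π[e]((T ⋈[f=a] S)) → 3

|E| = 3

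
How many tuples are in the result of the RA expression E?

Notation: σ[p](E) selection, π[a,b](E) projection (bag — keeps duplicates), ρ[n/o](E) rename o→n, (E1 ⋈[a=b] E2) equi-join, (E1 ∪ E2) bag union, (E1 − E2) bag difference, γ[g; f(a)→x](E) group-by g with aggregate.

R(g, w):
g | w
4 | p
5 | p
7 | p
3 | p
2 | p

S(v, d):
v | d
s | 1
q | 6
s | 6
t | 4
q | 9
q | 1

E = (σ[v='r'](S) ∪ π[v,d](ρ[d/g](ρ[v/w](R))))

Subexpression sizes:
  S → 6
  σ[v='r'](S) → 0
  R → 5
  ρ[v/w](R) → 5
  ρ[d/g](ρ[v/w](R)) → 5
  π[v,d](ρ[d/g](ρ[v/w](R))) → 5
  (σ[v='r'](S) ∪ π[v,d](ρ[d/g](ρ[v/w](R)))) → 5

|E| = 5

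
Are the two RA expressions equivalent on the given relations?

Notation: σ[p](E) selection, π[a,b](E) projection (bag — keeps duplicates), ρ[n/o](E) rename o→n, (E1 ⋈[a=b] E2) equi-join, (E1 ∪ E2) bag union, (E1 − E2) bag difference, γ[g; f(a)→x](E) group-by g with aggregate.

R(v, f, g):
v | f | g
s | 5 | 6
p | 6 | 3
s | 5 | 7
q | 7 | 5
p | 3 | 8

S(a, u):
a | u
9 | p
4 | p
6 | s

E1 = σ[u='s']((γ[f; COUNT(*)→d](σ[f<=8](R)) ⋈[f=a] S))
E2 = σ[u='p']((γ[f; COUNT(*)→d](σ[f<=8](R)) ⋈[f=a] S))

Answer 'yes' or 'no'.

E1 row counts bottom-up:
  R → 5
  σ[f<=8](R) → 5
  γ[f; COUNT(*)→d](σ[f<=8](R)) → 4
  S → 3
  (γ[f; COUNT(*)→d](σ[f<=8](R)) ⋈[f=a] S) → 1
  σ[u='s']((γ[f; COUNT(*)→d](σ[f<=8](R)) ⋈[f=a] S)) → 1
E2 row counts bottom-up:
  R → 5
  σ[f<=8](R) → 5
  γ[f; COUNT(*)→d](σ[f<=8](R)) → 4
  S → 3
  (γ[f; COUNT(*)→d](σ[f<=8](R)) ⋈[f=a] S) → 1
  σ[u='p']((γ[f; COUNT(*)→d](σ[f<=8](R)) ⋈[f=a] S)) → 0

E1 result:
f | d | a | u
6 | 1 | 6 | s
E2 result:
f | d | a | u
(0 rows)
Witness: (6, 1, 6, 's') appears 1× in E1 but 0× in E2.

no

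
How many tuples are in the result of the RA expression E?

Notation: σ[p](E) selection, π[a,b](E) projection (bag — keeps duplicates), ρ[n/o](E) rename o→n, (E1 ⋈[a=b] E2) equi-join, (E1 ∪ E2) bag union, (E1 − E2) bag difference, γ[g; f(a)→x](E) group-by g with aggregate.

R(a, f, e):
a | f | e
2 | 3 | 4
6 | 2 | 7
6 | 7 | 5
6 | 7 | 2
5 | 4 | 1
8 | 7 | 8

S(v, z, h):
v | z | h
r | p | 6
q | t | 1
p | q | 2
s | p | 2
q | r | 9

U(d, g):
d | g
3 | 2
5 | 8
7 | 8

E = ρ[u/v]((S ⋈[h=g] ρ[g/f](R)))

Stepwise |·|:
  S → 5
  R → 6
  ρ[g/f](R) → 6
  (S ⋈[h=g] ρ[g/f](R)) → 2
  ρ[u/v]((S ⋈[h=g] ρ[g/f](R))) → 2

|E| = 2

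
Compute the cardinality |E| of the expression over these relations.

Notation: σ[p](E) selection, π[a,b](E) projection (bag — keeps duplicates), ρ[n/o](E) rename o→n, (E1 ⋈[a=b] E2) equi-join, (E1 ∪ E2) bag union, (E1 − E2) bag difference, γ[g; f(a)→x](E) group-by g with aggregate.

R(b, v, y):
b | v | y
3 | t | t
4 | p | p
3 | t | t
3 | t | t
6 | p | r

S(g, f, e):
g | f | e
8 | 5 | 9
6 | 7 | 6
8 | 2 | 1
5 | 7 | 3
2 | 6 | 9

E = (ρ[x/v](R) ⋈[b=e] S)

Subexpression sizes:
  R → 5
  ρ[x/v](R) → 5
  S → 5
  (ρ[x/v](R) ⋈[b=e] S) → 4

|E| = 4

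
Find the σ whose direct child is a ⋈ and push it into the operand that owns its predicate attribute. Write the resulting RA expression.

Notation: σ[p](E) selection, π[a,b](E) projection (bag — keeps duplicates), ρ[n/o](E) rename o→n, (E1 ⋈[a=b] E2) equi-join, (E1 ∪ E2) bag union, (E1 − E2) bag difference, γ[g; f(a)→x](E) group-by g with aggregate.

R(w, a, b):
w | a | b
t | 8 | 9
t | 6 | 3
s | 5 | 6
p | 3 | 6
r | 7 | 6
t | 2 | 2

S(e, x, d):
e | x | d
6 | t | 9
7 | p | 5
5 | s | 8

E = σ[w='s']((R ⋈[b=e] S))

σ filters on w, owned by the left side.
E' = (σ[w='s'](R) ⋈[b=e] S)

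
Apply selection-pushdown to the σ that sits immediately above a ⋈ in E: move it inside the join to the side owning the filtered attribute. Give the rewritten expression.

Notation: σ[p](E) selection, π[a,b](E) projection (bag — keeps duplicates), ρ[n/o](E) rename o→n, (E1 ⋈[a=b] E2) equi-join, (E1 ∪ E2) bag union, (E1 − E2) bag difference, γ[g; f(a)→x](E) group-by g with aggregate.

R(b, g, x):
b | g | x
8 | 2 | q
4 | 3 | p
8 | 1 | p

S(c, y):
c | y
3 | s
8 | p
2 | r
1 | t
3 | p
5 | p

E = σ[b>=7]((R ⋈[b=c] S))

σ filters on b, owned by the left side.
E' = (σ[b>=7](R) ⋈[b=c] S)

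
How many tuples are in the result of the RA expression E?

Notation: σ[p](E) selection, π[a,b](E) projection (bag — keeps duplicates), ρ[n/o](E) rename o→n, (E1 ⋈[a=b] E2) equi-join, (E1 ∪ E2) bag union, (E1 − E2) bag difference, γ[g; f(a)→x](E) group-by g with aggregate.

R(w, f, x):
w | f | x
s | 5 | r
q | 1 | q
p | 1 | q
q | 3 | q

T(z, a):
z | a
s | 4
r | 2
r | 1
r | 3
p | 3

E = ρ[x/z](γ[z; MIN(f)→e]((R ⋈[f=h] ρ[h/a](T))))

Row counts bottom-up:
  R → 4
  T → 5
  ρ[h/a](T) → 5
  (R ⋈[f=h] ρ[h/a](T)) → 4
  γ[z; MIN(f)→e]((R ⋈[f=h] ρ[h/a](T))) → 2
  ρ[x/z](γ[z; MIN(f)→e]((R ⋈[f=h] ρ[h/a](T)))) → 2

|E| = 2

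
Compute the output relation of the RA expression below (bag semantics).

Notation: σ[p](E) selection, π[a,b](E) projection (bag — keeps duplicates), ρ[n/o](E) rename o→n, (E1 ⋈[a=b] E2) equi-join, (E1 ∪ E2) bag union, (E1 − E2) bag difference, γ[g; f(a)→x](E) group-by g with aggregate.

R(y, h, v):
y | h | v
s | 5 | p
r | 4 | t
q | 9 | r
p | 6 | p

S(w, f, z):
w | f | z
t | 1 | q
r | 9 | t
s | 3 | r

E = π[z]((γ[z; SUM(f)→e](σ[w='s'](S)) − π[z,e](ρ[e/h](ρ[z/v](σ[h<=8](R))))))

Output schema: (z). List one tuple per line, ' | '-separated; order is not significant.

Row counts bottom-up:
  S → 3
  σ[w='s'](S) → 1
  γ[z; SUM(f)→e](σ[w='s'](S)) → 1
  R → 4
  σ[h<=8](R) → 3
  ρ[z/v](σ[h<=8](R)) → 3
  ρ[e/h](ρ[z/v](σ[h<=8](R))) → 3
  π[z,e](ρ[e/h](ρ[z/v](σ[h<=8](R)))) → 3
  (γ[z; SUM(f)→e](σ[w='s'](S)) − π[z,e](ρ[e/h](ρ[z/v](σ[h<=8](R))))) → 1
  π[z]((γ[z; SUM(f)→e](σ[w='s'](S)) − π[z,e](ρ[e/h](ρ[z/v](σ[h<=8](R)))))) → 1

== RESULT ==
z
r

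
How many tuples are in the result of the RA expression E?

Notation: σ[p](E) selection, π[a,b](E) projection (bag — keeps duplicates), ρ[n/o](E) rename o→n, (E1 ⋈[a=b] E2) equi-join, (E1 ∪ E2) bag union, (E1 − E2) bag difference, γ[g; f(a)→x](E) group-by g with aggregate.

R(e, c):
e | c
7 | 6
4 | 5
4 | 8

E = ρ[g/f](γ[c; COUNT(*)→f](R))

Stepwise |·|:
  R → 3
  γ[c; COUNT(*)→f](R) → 3
  ρ[g/f](γ[c; COUNT(*)→f](R)) → 3

|E| = 3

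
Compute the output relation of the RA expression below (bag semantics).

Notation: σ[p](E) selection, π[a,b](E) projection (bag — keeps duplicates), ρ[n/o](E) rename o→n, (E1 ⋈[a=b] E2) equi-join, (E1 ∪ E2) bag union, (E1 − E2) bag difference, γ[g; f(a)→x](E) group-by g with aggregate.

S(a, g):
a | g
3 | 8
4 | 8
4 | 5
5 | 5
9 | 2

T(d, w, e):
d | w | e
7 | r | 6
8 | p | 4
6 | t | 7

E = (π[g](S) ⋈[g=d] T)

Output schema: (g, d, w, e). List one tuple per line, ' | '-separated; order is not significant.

Subexpression sizes:
  S → 5
  π[g](S) → 5
  T → 3
  (π[g](S) ⋈[g=d] T) → 2

== RESULT ==
g | d | w | e
8 | 8 | p | 4
8 | 8 | p | 4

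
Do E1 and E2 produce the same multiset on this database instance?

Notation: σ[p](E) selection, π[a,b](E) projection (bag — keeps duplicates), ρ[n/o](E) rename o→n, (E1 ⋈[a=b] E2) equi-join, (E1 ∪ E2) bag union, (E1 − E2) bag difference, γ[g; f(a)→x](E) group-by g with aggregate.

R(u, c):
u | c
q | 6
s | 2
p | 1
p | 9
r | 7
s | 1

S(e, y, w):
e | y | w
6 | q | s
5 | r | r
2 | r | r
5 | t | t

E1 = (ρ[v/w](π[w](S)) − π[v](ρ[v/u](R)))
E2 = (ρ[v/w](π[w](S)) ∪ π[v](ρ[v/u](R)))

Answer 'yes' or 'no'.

E1 row counts bottom-up:
  S → 4
  π[w](S) → 4
  ρ[v/w](π[w](S)) → 4
  R → 6
  ρ[v/u](R) → 6
  π[v](ρ[v/u](R)) → 6
  (ρ[v/w](π[w](S)) − π[v](ρ[v/u](R))) → 2
E2 row counts bottom-up:
  S → 4
  π[w](S) → 4
  ρ[v/w](π[w](S)) → 4
  R → 6
  ρ[v/u](R) → 6
  π[v](ρ[v/u](R)) → 6
  (ρ[v/w](π[w](S)) ∪ π[v](ρ[v/u](R))) → 10

E1 result:
v
r
t
E2 result:
v
p
p
q
r
r
r
s
s
s
t
Witness: ('q',) appears 0× in E1 but 1× in E2.

no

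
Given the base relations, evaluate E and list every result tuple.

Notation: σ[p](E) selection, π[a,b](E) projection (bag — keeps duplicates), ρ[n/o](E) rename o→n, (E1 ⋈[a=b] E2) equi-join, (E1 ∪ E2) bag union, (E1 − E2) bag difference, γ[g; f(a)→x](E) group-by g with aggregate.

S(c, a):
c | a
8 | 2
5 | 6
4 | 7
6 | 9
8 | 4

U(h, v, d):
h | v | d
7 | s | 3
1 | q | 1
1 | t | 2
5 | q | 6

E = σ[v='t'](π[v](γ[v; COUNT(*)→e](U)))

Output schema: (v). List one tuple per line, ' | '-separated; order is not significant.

Per-node cardinality:
  U → 4
  γ[v; COUNT(*)→e](U) → 3
  π[v](γ[v; COUNT(*)→e](U)) → 3
  σ[v='t'](π[v](γ[v; COUNT(*)→e](U))) → 1

== RESULT ==
v
t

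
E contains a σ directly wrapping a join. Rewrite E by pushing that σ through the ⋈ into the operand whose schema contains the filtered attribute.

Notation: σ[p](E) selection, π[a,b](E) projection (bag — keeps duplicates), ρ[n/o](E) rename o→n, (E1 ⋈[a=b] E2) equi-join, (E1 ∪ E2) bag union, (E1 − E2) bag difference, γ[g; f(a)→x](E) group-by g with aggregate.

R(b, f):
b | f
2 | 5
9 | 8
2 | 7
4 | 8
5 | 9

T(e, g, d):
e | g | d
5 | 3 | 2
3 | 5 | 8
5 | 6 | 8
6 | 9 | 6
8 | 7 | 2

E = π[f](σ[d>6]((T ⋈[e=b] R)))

σ filters on d, owned by the left side.
E' = π[f]((σ[d>6](T) ⋈[e=b] R))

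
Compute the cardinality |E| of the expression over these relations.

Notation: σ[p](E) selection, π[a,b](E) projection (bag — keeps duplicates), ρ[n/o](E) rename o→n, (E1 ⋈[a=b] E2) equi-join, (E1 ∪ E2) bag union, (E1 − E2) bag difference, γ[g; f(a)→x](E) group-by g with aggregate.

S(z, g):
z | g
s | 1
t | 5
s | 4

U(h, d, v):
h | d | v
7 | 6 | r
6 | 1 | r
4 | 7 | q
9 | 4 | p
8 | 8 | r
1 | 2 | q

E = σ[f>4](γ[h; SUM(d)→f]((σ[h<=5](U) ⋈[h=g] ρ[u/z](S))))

Stepwise |·|:
  U → 6
  σ[h<=5](U) → 2
  S → 3
  ρ[u/z](S) → 3
  (σ[h<=5](U) ⋈[h=g] ρ[u/z](S)) → 2
  γ[h; SUM(d)→f]((σ[h<=5](U) ⋈[h=g] ρ[u/z](S))) → 2
  σ[f>4](γ[h; SUM(d)→f]((σ[h<=5](U) ⋈[h=g] ρ[u/z](S)))) → 1

|E| = 1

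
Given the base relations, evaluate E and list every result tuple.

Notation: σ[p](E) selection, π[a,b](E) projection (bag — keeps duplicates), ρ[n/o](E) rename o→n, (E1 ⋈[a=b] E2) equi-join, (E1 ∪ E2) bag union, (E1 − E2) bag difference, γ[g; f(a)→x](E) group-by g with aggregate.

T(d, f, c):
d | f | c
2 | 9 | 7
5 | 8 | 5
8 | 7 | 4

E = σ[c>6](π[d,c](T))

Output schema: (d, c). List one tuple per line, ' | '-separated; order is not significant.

Per-node cardinality:
  T → 3
  π[d,c](T) → 3
  σ[c>6](π[d,c](T)) → 1

== RESULT ==
d | c
2 | 7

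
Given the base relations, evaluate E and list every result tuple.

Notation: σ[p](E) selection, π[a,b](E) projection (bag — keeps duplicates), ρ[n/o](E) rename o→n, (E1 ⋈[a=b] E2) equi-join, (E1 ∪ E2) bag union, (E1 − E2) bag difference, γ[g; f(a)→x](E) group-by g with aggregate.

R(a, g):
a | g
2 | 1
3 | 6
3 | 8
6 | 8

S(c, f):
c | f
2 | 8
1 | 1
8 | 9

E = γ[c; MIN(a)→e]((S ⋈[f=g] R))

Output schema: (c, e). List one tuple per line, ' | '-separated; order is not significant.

Per-node cardinality:
  S → 3
  R → 4
  (S ⋈[f=g] R) → 3
  γ[c; MIN(a)→e]((S ⋈[f=g] R)) → 2

== RESULT ==
c | e
1 | 2
2 | 3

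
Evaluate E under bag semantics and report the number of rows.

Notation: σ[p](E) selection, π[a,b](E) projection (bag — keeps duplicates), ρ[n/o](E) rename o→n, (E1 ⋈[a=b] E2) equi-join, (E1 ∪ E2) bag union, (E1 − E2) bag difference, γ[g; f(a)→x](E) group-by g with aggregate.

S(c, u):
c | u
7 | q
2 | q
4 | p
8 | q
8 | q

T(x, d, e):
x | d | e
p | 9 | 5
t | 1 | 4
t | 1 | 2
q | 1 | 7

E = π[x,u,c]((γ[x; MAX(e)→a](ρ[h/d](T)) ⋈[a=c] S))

Row counts bottom-up:
  T → 4
  ρ[h/d](T) → 4
  γ[x; MAX(e)→a](ρ[h/d](T)) → 3
  S → 5
  (γ[x; MAX(e)→a](ρ[h/d](T)) ⋈[a=c] S) → 2
  π[x,u,c]((γ[x; MAX(e)→a](ρ[h/d](T)) ⋈[a=c] S)) → 2

|E| = 2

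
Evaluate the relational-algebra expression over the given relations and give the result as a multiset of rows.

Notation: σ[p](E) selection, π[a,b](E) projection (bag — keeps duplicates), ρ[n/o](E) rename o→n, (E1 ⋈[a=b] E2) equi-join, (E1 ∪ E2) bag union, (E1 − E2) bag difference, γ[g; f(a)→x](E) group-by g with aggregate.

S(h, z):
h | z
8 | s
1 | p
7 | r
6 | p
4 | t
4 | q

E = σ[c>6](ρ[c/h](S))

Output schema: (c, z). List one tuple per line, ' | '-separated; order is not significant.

Row counts bottom-up:
  S → 6
  ρ[c/h](S) → 6
  σ[c>6](ρ[c/h](S)) → 2

== RESULT ==
c | z
7 | r
8 | s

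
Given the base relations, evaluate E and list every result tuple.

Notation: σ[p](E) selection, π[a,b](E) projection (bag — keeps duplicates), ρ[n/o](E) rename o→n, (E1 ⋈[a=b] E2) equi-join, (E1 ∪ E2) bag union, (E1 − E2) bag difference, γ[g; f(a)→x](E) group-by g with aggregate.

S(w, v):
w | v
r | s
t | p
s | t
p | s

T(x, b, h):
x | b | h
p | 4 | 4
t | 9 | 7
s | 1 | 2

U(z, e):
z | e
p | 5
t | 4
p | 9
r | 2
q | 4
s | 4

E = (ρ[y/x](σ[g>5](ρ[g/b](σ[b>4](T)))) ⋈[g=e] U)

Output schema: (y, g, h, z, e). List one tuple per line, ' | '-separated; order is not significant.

Subexpression sizes:
  T → 3
  σ[b>4](T) → 1
  ρ[g/b](σ[b>4](T)) → 1
  σ[g>5](ρ[g/b](σ[b>4](T))) → 1
  ρ[y/x](σ[g>5](ρ[g/b](σ[b>4](T)))) → 1
  U → 6
  (ρ[y/x](σ[g>5](ρ[g/b](σ[b>4](T)))) ⋈[g=e] U) → 1

== RESULT ==
y | g | h | z | e
t | 9 | 7 | p | 9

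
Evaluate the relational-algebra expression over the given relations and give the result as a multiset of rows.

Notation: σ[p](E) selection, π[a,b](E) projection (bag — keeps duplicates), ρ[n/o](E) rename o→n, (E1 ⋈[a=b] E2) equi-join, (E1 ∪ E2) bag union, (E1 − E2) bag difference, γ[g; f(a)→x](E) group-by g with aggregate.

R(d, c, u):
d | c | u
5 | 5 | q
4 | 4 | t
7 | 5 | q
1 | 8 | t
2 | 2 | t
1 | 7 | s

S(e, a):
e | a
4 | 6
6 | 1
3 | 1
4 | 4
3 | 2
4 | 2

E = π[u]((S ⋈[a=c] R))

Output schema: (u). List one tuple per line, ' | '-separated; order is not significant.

Row counts bottom-up:
  S → 6
  R → 6
  (S ⋈[a=c] R) → 3
  π[u]((S ⋈[a=c] R)) → 3

== RESULT ==
u
t
t
t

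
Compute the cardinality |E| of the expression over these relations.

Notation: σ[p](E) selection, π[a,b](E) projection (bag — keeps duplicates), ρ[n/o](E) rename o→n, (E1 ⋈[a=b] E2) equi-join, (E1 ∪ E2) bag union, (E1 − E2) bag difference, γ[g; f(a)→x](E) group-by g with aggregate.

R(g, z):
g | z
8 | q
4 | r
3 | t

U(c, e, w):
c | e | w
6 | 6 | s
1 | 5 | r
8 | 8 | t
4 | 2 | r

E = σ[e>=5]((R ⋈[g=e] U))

Per-node cardinality:
  R → 3
  U → 4
  (R ⋈[g=e] U) → 1
  σ[e>=5]((R ⋈[g=e] U)) → 1

|E| = 1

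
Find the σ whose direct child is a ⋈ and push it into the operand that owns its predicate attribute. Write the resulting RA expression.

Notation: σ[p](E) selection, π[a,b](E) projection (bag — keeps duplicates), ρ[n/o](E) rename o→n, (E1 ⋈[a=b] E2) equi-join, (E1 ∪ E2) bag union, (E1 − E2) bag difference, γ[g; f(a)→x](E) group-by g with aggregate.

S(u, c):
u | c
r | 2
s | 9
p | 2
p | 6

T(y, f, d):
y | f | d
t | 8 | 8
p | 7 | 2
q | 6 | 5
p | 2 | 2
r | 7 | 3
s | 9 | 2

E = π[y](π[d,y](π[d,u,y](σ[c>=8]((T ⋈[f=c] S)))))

σ filters on c, owned by the right side.
E' = π[y](π[d,y](π[d,u,y]((T ⋈[f=c] σ[c>=8](S)))))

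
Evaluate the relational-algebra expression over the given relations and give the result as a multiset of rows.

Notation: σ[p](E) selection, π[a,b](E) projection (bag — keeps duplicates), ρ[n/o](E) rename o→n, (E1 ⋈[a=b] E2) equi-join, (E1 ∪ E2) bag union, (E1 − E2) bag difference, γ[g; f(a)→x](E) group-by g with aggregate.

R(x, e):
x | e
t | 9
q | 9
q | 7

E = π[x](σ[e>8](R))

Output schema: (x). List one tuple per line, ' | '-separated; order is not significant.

Subexpression sizes:
  R → 3
  σ[e>8](R) → 2
  π[x](σ[e>8](R)) → 2

== RESULT ==
x
q
t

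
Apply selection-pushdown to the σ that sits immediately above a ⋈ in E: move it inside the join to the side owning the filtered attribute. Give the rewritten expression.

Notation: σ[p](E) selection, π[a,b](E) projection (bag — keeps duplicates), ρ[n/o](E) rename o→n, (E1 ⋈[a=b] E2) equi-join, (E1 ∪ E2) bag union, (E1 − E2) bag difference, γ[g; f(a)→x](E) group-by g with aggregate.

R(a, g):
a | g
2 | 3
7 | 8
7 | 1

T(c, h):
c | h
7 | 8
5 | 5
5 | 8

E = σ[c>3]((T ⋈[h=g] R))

σ filters on c, owned by the left side.
E' = (σ[c>3](T) ⋈[h=g] R)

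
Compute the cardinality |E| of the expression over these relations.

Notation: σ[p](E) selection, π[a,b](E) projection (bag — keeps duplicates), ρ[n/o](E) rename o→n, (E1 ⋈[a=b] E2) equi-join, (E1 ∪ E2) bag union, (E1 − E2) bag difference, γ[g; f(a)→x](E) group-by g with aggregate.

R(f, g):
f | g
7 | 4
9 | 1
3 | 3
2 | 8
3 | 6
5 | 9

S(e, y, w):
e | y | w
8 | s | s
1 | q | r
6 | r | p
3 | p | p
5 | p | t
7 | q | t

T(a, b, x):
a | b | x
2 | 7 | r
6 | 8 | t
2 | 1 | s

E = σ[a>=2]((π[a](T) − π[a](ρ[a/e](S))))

Row counts bottom-up:
  T → 3
  π[a](T) → 3
  S → 6
  ρ[a/e](S) → 6
  π[a](ρ[a/e](S)) → 6
  (π[a](T) − π[a](ρ[a/e](S))) → 2
  σ[a>=2]((π[a](T) − π[a](ρ[a/e](S)))) → 2

|E| = 2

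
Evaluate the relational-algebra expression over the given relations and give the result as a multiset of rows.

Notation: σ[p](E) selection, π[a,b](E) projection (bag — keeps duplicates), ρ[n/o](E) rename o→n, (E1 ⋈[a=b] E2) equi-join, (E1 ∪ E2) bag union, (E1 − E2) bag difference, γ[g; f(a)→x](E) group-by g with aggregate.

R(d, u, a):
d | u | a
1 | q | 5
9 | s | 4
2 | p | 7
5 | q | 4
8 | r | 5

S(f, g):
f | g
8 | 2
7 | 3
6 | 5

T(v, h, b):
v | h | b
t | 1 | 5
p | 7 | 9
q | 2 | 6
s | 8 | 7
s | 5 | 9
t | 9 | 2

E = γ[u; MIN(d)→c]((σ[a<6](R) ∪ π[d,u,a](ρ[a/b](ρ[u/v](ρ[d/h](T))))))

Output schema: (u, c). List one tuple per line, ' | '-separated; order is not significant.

Per-node cardinality:
  R → 5
  σ[a<6](R) → 4
  T → 6
  ρ[d/h](T) → 6
  ρ[u/v](ρ[d/h](T)) → 6
  ρ[a/b](ρ[u/v](ρ[d/h](T))) → 6
  π[d,u,a](ρ[a/b](ρ[u/v](ρ[d/h](T)))) → 6
  (σ[a<6](R) ∪ π[d,u,a](ρ[a/b](ρ[u/v](ρ[d/h](T))))) → 10
  γ[u; MIN(d)→c]((σ[a<6](R) ∪ π[d,u,a](ρ[a/b](ρ[u/v](ρ[d/h](T)))))) → 5

== RESULT ==
u | c
p | 7
q | 1
r | 8
s | 5
t | 1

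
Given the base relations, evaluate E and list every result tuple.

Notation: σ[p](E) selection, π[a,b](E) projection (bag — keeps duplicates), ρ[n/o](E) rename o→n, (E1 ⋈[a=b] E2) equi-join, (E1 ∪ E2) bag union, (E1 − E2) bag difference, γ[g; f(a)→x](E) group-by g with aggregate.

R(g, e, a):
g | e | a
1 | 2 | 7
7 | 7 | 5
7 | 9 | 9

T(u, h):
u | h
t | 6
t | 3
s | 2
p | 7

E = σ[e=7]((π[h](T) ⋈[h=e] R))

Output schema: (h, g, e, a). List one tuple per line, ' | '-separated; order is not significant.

Row counts bottom-up:
  T → 4
  π[h](T) → 4
  R → 3
  (π[h](T) ⋈[h=e] R) → 2
  σ[e=7]((π[h](T) ⋈[h=e] R)) → 1

== RESULT ==
h | g | e | a
7 | 7 | 7 | 5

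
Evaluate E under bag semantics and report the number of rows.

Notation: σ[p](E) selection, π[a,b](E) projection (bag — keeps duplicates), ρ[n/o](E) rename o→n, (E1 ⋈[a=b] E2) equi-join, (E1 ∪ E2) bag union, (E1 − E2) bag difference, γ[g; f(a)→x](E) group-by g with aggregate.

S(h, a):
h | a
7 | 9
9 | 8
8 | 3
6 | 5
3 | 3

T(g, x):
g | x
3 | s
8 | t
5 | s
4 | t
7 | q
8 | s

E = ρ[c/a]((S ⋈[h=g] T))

Stepwise |·|:
  S → 5
  T → 6
  (S ⋈[h=g] T) → 4
  ρ[c/a]((S ⋈[h=g] T)) → 4

|E| = 4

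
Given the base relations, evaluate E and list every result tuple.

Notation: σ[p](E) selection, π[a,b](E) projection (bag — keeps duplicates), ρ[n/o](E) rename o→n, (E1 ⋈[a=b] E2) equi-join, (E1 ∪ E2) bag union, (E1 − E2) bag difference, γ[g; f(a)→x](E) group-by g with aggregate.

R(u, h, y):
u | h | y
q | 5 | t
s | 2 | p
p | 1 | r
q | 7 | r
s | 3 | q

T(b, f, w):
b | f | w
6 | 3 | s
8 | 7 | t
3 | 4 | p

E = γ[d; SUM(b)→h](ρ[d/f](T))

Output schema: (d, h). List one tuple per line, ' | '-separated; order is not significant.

Row counts bottom-up:
  T → 3
  ρ[d/f](T) → 3
  γ[d; SUM(b)→h](ρ[d/f](T)) → 3

== RESULT ==
d | h
3 | 6
4 | 3
7 | 8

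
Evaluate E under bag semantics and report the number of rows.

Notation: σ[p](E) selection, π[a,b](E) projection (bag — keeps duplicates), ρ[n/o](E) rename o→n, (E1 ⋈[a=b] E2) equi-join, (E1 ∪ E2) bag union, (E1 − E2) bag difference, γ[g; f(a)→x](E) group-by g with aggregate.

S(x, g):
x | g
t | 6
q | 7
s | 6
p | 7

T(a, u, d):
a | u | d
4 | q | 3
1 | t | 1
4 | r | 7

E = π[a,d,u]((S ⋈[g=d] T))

Row counts bottom-up:
  S → 4
  T → 3
  (S ⋈[g=d] T) → 2
  π[a,d,u]((S ⋈[g=d] T)) → 2

|E| = 2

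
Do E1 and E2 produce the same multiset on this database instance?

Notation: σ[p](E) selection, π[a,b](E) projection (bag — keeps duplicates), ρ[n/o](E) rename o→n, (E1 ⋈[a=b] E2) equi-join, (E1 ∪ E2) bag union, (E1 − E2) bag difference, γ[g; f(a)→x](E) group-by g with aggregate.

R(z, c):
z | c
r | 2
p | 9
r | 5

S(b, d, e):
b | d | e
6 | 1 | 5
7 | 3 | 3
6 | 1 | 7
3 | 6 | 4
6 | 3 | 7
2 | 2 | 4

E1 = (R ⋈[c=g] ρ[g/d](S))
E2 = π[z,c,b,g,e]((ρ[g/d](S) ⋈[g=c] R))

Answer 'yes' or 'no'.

E1 row counts bottom-up:
  R → 3
  S → 6
  ρ[g/d](S) → 6
  (R ⋈[c=g] ρ[g/d](S)) → 1
E2 row counts bottom-up:
  S → 6
  ρ[g/d](S) → 6
  R → 3
  (ρ[g/d](S) ⋈[g=c] R) → 1
  π[z,c,b,g,e]((ρ[g/d](S) ⋈[g=c] R)) → 1

E1 and E2 produce the same multiset:
z | c | b | g | e
r | 2 | 2 | 2 | 4

yes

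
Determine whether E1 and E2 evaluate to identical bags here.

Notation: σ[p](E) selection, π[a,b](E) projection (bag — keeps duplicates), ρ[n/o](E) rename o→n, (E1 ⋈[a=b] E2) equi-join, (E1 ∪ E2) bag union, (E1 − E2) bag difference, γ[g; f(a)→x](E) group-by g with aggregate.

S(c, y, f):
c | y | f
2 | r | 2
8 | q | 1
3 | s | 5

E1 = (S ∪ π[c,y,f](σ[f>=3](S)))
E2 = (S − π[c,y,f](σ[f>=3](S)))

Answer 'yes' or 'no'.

E1 per-node cardinality:
  S → 3
  S → 3
  σ[f>=3](S) → 1
  π[c,y,f](σ[f>=3](S)) → 1
  (S ∪ π[c,y,f](σ[f>=3](S))) → 4
E2 per-node cardinality:
  S → 3
  S → 3
  σ[f>=3](S) → 1
  π[c,y,f](σ[f>=3](S)) → 1
  (S − π[c,y,f](σ[f>=3](S))) → 2

E1 result:
c | y | f
2 | r | 2
3 | s | 5
3 | s | 5
8 | q | 1
E2 result:
c | y | f
2 | r | 2
8 | q | 1
Witness: (3, 's', 5) appears 2× in E1 but 0× in E2.

no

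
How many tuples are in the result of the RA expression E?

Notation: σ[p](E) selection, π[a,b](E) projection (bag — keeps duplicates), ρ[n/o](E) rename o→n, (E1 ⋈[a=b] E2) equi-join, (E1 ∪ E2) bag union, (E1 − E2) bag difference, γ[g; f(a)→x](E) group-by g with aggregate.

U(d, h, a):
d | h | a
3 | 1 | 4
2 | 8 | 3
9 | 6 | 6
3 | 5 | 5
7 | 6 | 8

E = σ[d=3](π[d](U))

Subexpression sizes:
  U → 5
  π[d](U) → 5
  σ[d=3](π[d](U)) → 2

|E| = 2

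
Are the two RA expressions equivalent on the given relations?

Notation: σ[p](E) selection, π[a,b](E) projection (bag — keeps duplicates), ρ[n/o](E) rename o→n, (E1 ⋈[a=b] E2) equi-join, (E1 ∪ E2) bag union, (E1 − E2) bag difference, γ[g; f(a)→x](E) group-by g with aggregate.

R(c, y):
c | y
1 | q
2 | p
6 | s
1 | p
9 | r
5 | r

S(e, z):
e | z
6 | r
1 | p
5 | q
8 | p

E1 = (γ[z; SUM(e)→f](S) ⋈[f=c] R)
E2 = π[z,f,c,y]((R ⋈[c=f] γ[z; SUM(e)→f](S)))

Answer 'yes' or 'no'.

E1 row counts bottom-up:
  S → 4
  γ[z; SUM(e)→f](S) → 3
  R → 6
  (γ[z; SUM(e)→f](S) ⋈[f=c] R) → 3
E2 row counts bottom-up:
  R → 6
  S → 4
  γ[z; SUM(e)→f](S) → 3
  (R ⋈[c=f] γ[z; SUM(e)→f](S)) → 3
  π[z,f,c,y]((R ⋈[c=f] γ[z; SUM(e)→f](S))) → 3

E1 and E2 produce the same multiset:
z | f | c | y
p | 9 | 9 | r
q | 5 | 5 | r
r | 6 | 6 | s

yes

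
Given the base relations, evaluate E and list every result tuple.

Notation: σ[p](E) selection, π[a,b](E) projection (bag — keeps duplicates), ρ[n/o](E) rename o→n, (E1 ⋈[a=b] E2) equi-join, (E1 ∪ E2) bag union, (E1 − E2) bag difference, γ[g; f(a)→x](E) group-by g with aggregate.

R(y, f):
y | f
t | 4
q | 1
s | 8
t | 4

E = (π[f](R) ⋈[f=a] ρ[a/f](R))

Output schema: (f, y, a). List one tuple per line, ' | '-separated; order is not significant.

Row counts bottom-up:
  R → 4
  π[f](R) → 4
  R → 4
  ρ[a/f](R) → 4
  (π[f](R) ⋈[f=a] ρ[a/f](R)) → 6

== RESULT ==
f | y | a
1 | q | 1
4 | t | 4
4 | t | 4
4 | t | 4
4 | t | 4
8 | s | 8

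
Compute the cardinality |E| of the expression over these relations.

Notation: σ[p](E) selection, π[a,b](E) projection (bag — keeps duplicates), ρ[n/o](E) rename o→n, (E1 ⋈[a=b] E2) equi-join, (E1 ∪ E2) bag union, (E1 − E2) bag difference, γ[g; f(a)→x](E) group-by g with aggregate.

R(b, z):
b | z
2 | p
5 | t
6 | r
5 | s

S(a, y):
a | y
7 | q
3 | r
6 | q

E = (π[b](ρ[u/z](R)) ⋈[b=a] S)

Subexpression sizes:
  R → 4
  ρ[u/z](R) → 4
  π[b](ρ[u/z](R)) → 4
  S → 3
  (π[b](ρ[u/z](R)) ⋈[b=a] S) → 1

|E| = 1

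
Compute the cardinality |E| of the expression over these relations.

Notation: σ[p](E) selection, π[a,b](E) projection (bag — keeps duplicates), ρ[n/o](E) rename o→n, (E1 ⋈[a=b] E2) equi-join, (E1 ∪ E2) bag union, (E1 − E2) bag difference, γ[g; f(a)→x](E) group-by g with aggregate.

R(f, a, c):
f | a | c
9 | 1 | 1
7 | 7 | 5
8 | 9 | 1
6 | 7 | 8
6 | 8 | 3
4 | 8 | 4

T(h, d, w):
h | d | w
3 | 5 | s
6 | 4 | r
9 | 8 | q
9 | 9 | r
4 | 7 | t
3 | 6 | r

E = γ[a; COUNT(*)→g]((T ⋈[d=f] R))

Per-node cardinality:
  T → 6
  R → 6
  (T ⋈[d=f] R) → 6
  γ[a; COUNT(*)→g]((T ⋈[d=f] R)) → 4

|E| = 4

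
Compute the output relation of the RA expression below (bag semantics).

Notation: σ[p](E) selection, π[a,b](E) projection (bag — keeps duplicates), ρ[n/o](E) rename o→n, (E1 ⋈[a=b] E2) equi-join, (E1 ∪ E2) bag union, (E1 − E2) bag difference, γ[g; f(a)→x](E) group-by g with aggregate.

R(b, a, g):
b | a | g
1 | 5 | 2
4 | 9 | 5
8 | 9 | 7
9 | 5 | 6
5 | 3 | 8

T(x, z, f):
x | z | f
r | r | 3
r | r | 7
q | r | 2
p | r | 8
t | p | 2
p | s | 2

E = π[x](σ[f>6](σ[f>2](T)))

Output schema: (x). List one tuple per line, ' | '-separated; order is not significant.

Stepwise |·|:
  T → 6
  σ[f>2](T) → 3
  σ[f>6](σ[f>2](T)) → 2
  π[x](σ[f>6](σ[f>2](T))) → 2

== RESULT ==
x
p
r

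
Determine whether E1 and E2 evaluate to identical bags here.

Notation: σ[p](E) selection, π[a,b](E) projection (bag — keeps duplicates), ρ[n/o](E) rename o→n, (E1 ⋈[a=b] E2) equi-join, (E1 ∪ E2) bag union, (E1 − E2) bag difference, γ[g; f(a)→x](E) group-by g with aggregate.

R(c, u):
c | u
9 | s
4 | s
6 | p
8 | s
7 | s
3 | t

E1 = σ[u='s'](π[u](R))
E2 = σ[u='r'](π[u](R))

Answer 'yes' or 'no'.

E1 subexpression sizes:
  R → 6
  π[u](R) → 6
  σ[u='s'](π[u](R)) → 4
E2 subexpression sizes:
  R → 6
  π[u](R) → 6
  σ[u='r'](π[u](R)) → 0

E1 result:
u
s
s
s
s
E2 result:
u
(0 rows)
Witness: ('s',) appears 4× in E1 but 0× in E2.

no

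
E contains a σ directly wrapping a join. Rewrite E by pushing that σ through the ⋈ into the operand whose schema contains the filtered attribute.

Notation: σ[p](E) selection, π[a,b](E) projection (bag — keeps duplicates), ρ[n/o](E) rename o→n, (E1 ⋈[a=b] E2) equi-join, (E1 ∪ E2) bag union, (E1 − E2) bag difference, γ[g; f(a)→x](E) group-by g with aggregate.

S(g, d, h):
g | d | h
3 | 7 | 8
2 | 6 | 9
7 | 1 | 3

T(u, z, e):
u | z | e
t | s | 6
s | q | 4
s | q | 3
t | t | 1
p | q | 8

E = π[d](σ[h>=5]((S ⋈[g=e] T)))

σ filters on h, owned by the left side.
E' = π[d]((σ[h>=5](S) ⋈[g=e] T))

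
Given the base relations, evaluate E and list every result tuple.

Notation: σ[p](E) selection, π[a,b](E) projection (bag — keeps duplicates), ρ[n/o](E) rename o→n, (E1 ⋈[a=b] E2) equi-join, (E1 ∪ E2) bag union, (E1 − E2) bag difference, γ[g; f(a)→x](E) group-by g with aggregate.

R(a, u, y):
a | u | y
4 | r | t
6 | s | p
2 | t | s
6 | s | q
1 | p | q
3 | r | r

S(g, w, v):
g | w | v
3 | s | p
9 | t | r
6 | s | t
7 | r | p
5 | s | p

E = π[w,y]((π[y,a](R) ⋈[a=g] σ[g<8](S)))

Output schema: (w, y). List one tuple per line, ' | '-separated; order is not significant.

Subexpression sizes:
  R → 6
  π[y,a](R) → 6
  S → 5
  σ[g<8](S) → 4
  (π[y,a](R) ⋈[a=g] σ[g<8](S)) → 3
  π[w,y]((π[y,a](R) ⋈[a=g] σ[g<8](S))) → 3

== RESULT ==
w | y
s | p
s | q
s | r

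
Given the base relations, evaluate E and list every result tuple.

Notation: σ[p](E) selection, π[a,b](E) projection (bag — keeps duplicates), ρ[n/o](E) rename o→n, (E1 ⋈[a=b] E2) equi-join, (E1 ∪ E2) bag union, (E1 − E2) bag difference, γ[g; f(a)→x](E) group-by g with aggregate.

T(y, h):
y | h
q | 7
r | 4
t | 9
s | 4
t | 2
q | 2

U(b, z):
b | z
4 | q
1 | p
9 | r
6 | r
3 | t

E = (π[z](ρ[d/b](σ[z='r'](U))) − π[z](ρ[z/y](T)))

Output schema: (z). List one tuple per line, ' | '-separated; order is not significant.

Row counts bottom-up:
  U → 5
  σ[z='r'](U) → 2
  ρ[d/b](σ[z='r'](U)) → 2
  π[z](ρ[d/b](σ[z='r'](U))) → 2
  T → 6
  ρ[z/y](T) → 6
  π[z](ρ[z/y](T)) → 6
  (π[z](ρ[d/b](σ[z='r'](U))) − π[z](ρ[z/y](T))) → 1

== RESULT ==
z
r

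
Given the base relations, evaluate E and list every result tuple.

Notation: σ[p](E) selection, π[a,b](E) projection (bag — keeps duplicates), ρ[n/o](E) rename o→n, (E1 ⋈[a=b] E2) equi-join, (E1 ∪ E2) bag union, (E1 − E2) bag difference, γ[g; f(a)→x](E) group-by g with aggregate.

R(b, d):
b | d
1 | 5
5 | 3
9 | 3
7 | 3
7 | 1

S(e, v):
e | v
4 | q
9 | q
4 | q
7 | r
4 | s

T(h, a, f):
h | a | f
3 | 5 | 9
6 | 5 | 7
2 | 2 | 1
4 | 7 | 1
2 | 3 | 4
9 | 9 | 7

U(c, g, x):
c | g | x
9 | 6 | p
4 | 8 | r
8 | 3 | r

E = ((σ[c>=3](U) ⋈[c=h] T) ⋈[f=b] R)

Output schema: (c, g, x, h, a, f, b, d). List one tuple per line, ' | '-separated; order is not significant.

Row counts bottom-up:
  U → 3
  σ[c>=3](U) → 3
  T → 6
  (σ[c>=3](U) ⋈[c=h] T) → 2
  R → 5
  ((σ[c>=3](U) ⋈[c=h] T) ⋈[f=b] R) → 3

== RESULT ==
c | g | x | h | a | f | b | d
4 | 8 | r | 4 | 7 | 1 | 1 | 5
9 | 6 | p | 9 | 9 | 7 | 7 | 1
9 | 6 | p | 9 | 9 | 7 | 7 | 3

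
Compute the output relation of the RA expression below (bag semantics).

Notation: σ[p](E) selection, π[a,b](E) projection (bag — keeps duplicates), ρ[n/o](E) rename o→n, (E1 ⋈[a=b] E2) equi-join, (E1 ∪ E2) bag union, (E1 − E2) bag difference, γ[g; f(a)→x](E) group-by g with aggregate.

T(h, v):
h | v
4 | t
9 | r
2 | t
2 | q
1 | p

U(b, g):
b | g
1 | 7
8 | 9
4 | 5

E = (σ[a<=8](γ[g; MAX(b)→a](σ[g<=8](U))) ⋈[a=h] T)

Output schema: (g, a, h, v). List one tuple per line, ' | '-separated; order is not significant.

Subexpression sizes:
  U → 3
  σ[g<=8](U) → 2
  γ[g; MAX(b)→a](σ[g<=8](U)) → 2
  σ[a<=8](γ[g; MAX(b)→a](σ[g<=8](U))) → 2
  T → 5
  (σ[a<=8](γ[g; MAX(b)→a](σ[g<=8](U))) ⋈[a=h] T) → 2

== RESULT ==
g | a | h | v
5 | 4 | 4 | t
7 | 1 | 1 | p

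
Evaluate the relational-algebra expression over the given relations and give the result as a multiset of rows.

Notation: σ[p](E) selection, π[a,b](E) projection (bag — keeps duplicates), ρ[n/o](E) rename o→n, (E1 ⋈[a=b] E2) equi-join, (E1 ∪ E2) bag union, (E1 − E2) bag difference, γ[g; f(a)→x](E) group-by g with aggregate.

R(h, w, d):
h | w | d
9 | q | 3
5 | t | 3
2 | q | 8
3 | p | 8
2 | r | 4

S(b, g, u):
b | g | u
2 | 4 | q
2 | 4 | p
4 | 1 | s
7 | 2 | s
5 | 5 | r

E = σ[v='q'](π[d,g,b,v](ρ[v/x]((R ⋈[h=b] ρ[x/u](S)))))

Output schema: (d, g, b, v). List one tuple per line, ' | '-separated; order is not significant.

Per-node cardinality:
  R → 5
  S → 5
  ρ[x/u](S) → 5
  (R ⋈[h=b] ρ[x/u](S)) → 5
  ρ[v/x]((R ⋈[h=b] ρ[x/u](S))) → 5
  π[d,g,b,v](ρ[v/x]((R ⋈[h=b] ρ[x/u](S)))) → 5
  σ[v='q'](π[d,g,b,v](ρ[v/x]((R ⋈[h=b] ρ[x/u](S))))) → 2

== RESULT ==
d | g | b | v
4 | 4 | 2 | q
8 | 4 | 2 | q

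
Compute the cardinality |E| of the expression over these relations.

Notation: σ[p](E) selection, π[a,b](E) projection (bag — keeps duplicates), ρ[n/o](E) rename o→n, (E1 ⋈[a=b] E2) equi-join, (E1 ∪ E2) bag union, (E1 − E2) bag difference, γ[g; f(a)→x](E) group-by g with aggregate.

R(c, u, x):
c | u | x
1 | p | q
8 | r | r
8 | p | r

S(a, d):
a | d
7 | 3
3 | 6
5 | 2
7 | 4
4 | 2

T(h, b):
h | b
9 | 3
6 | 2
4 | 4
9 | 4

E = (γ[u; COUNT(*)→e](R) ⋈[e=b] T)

Row counts bottom-up:
  R → 3
  γ[u; COUNT(*)→e](R) → 2
  T → 4
  (γ[u; COUNT(*)→e](R) ⋈[e=b] T) → 1

|E| = 1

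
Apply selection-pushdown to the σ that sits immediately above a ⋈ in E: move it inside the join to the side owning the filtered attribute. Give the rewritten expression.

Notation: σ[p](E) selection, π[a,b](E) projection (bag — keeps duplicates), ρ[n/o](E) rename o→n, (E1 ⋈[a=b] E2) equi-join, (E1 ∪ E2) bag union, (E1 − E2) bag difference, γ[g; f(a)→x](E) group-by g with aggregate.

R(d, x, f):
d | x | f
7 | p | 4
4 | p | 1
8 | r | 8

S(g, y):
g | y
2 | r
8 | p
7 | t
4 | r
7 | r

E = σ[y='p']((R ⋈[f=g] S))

σ filters on y, owned by the right side.
E' = (R ⋈[f=g] σ[y='p'](S))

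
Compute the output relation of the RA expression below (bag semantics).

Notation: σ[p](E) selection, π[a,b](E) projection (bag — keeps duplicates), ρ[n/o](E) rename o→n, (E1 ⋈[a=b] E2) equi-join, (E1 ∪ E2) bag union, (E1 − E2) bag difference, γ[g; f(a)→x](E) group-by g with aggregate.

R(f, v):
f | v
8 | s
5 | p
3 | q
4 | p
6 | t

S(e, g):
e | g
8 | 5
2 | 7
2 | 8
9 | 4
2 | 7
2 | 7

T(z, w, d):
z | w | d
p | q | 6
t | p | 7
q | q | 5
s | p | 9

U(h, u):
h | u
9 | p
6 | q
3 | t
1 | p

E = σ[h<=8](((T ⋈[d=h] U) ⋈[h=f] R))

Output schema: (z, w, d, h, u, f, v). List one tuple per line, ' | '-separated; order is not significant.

Row counts bottom-up:
  T → 4
  U → 4
  (T ⋈[d=h] U) → 2
  R → 5
  ((T ⋈[d=h] U) ⋈[h=f] R) → 1
  σ[h<=8](((T ⋈[d=h] U) ⋈[h=f] R)) → 1

== RESULT ==
z | w | d | h | u | f | v
p | q | 6 | 6 | q | 6 | t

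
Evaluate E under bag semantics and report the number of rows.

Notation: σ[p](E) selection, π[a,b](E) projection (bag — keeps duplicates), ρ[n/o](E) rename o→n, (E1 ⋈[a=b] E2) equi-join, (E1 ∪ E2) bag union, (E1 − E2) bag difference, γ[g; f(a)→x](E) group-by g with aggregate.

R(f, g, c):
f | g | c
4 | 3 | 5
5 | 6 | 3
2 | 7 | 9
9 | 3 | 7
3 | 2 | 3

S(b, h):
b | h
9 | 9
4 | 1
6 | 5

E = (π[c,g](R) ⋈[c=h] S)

Per-node cardinality:
  R → 5
  π[c,g](R) → 5
  S → 3
  (π[c,g](R) ⋈[c=h] S) → 2

|E| = 2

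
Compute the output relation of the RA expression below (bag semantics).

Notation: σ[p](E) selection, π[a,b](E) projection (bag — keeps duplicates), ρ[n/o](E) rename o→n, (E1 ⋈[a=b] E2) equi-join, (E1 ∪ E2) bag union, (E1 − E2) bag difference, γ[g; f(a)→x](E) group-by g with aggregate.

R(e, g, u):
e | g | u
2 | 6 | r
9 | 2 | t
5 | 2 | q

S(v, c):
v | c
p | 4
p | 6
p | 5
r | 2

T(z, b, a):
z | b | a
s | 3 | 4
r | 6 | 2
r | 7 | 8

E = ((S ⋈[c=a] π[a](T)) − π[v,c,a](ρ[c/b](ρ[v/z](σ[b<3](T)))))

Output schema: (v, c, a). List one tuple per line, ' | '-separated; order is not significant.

Stepwise |·|:
  S → 4
  T → 3
  π[a](T) → 3
  (S ⋈[c=a] π[a](T)) → 2
  T → 3
  σ[b<3](T) → 0
  ρ[v/z](σ[b<3](T)) → 0
  ρ[c/b](ρ[v/z](σ[b<3](T))) → 0
  π[v,c,a](ρ[c/b](ρ[v/z](σ[b<3](T)))) → 0
  ((S ⋈[c=a] π[a](T)) − π[v,c,a](ρ[c/b](ρ[v/z](σ[b<3](T))))) → 2

== RESULT ==
v | c | a
p | 4 | 4
r | 2 | 2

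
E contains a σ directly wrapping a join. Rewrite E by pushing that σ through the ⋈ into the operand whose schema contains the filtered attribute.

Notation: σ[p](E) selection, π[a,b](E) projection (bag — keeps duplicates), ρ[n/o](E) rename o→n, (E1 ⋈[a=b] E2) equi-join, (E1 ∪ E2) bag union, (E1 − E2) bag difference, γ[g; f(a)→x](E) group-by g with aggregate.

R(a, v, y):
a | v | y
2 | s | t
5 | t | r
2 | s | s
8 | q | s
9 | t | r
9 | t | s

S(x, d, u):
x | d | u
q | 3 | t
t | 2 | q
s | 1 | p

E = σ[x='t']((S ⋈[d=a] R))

σ filters on x, owned by the left side.
E' = (σ[x='t'](S) ⋈[d=a] R)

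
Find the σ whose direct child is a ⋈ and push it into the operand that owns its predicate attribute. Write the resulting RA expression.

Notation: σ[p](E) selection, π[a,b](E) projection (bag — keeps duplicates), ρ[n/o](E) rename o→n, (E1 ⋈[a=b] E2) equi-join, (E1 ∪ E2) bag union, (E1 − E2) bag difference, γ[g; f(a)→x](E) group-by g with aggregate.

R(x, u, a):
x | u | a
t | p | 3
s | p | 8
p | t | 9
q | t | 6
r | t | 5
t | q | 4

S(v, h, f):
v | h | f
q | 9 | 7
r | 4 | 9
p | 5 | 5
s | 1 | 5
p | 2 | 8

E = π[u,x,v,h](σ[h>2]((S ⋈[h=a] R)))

σ filters on h, owned by the left side.
E' = π[u,x,v,h]((σ[h>2](S) ⋈[h=a] R))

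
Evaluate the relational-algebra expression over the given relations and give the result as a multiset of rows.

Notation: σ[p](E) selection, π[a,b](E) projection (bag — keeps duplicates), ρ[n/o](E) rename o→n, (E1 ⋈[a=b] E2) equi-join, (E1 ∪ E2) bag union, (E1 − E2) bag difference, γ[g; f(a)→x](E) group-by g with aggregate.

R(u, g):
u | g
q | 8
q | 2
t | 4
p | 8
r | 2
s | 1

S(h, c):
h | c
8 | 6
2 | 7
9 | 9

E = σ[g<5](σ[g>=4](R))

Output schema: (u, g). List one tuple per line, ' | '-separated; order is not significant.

Subexpression sizes:
  R → 6
  σ[g>=4](R) → 3
  σ[g<5](σ[g>=4](R)) → 1

== RESULT ==
u | g
t | 4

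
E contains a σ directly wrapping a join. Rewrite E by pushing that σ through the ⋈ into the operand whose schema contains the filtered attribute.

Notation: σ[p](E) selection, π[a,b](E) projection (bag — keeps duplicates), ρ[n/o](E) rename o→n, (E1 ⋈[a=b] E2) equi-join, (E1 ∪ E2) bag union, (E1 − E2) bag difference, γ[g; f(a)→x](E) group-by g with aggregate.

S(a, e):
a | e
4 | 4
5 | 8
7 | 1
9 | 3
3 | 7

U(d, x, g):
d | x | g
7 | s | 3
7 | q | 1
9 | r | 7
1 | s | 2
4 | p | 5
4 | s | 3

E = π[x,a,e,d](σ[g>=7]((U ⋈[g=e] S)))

σ filters on g, owned by the left side.
E' = π[x,a,e,d]((σ[g>=7](U) ⋈[g=e] S))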